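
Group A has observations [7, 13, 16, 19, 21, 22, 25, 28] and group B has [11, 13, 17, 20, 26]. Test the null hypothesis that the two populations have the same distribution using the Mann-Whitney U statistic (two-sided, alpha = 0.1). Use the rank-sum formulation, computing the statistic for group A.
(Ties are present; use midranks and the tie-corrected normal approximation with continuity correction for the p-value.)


Step 1: Combine and sort all 13 observations; assign midranks.
sorted (value, group): (7,X), (11,Y), (13,X), (13,Y), (16,X), (17,Y), (19,X), (20,Y), (21,X), (22,X), (25,X), (26,Y), (28,X)
ranks: 7->1, 11->2, 13->3.5, 13->3.5, 16->5, 17->6, 19->7, 20->8, 21->9, 22->10, 25->11, 26->12, 28->13
Step 2: Rank sum for X: R1 = 1 + 3.5 + 5 + 7 + 9 + 10 + 11 + 13 = 59.5.
Step 3: U_X = R1 - n1(n1+1)/2 = 59.5 - 8*9/2 = 59.5 - 36 = 23.5.
       U_Y = n1*n2 - U_X = 40 - 23.5 = 16.5.
Step 4: Ties are present, so use the tie-corrected normal approximation (with continuity correction) for the p-value.
Step 5: p-value = 0.660111; compare to alpha = 0.1. fail to reject H0.

U_X = 23.5, p = 0.660111, fail to reject H0 at alpha = 0.1.


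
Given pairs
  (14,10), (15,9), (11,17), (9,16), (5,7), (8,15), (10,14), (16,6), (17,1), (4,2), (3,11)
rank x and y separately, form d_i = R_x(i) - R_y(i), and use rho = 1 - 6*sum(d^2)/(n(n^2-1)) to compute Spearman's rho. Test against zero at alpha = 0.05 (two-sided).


Step 1: Rank x and y separately (midranks; no ties here).
rank(x): 14->8, 15->9, 11->7, 9->5, 5->3, 8->4, 10->6, 16->10, 17->11, 4->2, 3->1
rank(y): 10->6, 9->5, 17->11, 16->10, 7->4, 15->9, 14->8, 6->3, 1->1, 2->2, 11->7
Step 2: d_i = R_x(i) - R_y(i); compute d_i^2.
  (8-6)^2=4, (9-5)^2=16, (7-11)^2=16, (5-10)^2=25, (3-4)^2=1, (4-9)^2=25, (6-8)^2=4, (10-3)^2=49, (11-1)^2=100, (2-2)^2=0, (1-7)^2=36
sum(d^2) = 276.
Step 3: rho = 1 - 6*276 / (11*(11^2 - 1)) = 1 - 1656/1320 = -0.254545.
Step 4: Under H0, t = rho * sqrt((n-2)/(1-rho^2)) = -0.7896 ~ t(9).
Step 5: Two-sided p-value from the t-distribution with 9 df = 0.450037.
Step 6: alpha = 0.05. fail to reject H0.

rho = -0.2545, p = 0.450037, fail to reject H0 at alpha = 0.05.


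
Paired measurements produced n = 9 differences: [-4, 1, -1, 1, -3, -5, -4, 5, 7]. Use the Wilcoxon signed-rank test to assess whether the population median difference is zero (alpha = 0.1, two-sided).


Step 1: Drop any zero differences (none here) and take |d_i|.
|d| = [4, 1, 1, 1, 3, 5, 4, 5, 7]
Step 2: Midrank |d_i| (ties get averaged ranks).
ranks: |4|->5.5, |1|->2, |1|->2, |1|->2, |3|->4, |5|->7.5, |4|->5.5, |5|->7.5, |7|->9
Step 3: Attach original signs; sum ranks with positive sign and with negative sign.
W+ = 2 + 2 + 7.5 + 9 = 20.5
W- = 5.5 + 2 + 4 + 7.5 + 5.5 = 24.5
(Check: W+ + W- = 45 should equal n(n+1)/2 = 45.)
Step 4: Test statistic W = min(W+, W-) = 20.5.
Step 5: Ties in |d|, so use the tie-corrected normal approximation.
        E[W] = n(n+1)/4 = 9*10/4 = 22.5.
        Tie groups: |d|=1 (t=3), |d|=4 (t=2), |d|=5 (t=2); sum(t^3 - t) = 36.
        Var[W] = n(n+1)(2n+1)/24 - sum(t^3-t)/48 = 1710/24 - 36/48 = 70.5.
        z = (W - E[W]) / sqrt(Var[W]) = (20.5 - 22.5) / 8.3964 = -0.2382.
        Two-sided p = 2*Phi(z) = 0.811729.
Step 6: alpha = 0.1. fail to reject H0.

W+ = 20.5, W- = 24.5, W = min = 20.5, p = 0.811729, fail to reject H0.


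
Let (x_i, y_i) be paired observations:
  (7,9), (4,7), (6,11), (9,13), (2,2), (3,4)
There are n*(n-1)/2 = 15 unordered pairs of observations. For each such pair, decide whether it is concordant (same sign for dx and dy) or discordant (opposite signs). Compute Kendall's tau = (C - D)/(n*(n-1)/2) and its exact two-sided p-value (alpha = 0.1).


Step 1: Enumerate the 15 unordered pairs (i,j) with i<j and classify each by sign(x_j-x_i) * sign(y_j-y_i).
  (1,2):dx=-3,dy=-2->C; (1,3):dx=-1,dy=+2->D; (1,4):dx=+2,dy=+4->C; (1,5):dx=-5,dy=-7->C
  (1,6):dx=-4,dy=-5->C; (2,3):dx=+2,dy=+4->C; (2,4):dx=+5,dy=+6->C; (2,5):dx=-2,dy=-5->C
  (2,6):dx=-1,dy=-3->C; (3,4):dx=+3,dy=+2->C; (3,5):dx=-4,dy=-9->C; (3,6):dx=-3,dy=-7->C
  (4,5):dx=-7,dy=-11->C; (4,6):dx=-6,dy=-9->C; (5,6):dx=+1,dy=+2->C
Step 2: C = 14, D = 1, total pairs = 15.
Step 3: tau = (C - D)/(n(n-1)/2) = (14 - 1)/15 = 0.866667.
Step 4: Exact two-sided p-value (enumerate n! = 720 permutations of y under H0): p = 0.016667.
Step 5: alpha = 0.1. reject H0.

tau_b = 0.8667 (C=14, D=1), p = 0.016667, reject H0.


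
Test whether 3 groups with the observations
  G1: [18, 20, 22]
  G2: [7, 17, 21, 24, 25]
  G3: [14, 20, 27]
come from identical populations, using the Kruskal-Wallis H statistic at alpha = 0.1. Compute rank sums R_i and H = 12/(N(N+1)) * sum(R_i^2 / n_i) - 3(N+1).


Step 1: Combine all N = 11 observations and assign midranks.
sorted (value, group, rank): (7,G2,1), (14,G3,2), (17,G2,3), (18,G1,4), (20,G1,5.5), (20,G3,5.5), (21,G2,7), (22,G1,8), (24,G2,9), (25,G2,10), (27,G3,11)
Step 2: Sum ranks within each group.
R_1 = 17.5 (n_1 = 3)
R_2 = 30 (n_2 = 5)
R_3 = 18.5 (n_3 = 3)
Step 3: H = 12/(N(N+1)) * sum(R_i^2/n_i) - 3(N+1)
     = 12/(11*12) * (17.5^2/3 + 30^2/5 + 18.5^2/3) - 3*12
     = 0.090909 * 396.167 - 36
     = 0.015152.
Step 4: Ties present; correction factor C = 1 - 6/(11^3 - 11) = 0.995455. Corrected H = 0.015152 / 0.995455 = 0.015221.
Step 5: Under H0, H ~ chi^2(2); p-value = 0.992419.
Step 6: alpha = 0.1. fail to reject H0.

H = 0.0152, df = 2, p = 0.992419, fail to reject H0.


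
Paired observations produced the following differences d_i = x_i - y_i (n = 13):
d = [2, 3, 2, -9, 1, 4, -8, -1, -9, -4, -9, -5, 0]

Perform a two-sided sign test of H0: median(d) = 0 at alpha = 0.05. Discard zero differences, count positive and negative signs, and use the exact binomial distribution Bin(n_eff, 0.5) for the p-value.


Step 1: Discard zero differences. Original n = 13; n_eff = number of nonzero differences = 12.
Nonzero differences (with sign): +2, +3, +2, -9, +1, +4, -8, -1, -9, -4, -9, -5
Step 2: Count signs: positive = 5, negative = 7.
Step 3: Under H0: P(positive) = 0.5, so the number of positives S ~ Bin(12, 0.5).
Step 4: Two-sided exact p-value = sum of Bin(12,0.5) probabilities at or below the observed probability = 0.774414.
Step 5: alpha = 0.05. fail to reject H0.

n_eff = 12, pos = 5, neg = 7, p = 0.774414, fail to reject H0.


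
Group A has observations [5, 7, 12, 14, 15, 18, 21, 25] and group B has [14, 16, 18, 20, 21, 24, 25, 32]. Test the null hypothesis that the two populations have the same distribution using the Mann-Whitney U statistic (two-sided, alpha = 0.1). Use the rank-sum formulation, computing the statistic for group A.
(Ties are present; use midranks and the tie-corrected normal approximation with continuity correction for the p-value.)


Step 1: Combine and sort all 16 observations; assign midranks.
sorted (value, group): (5,X), (7,X), (12,X), (14,X), (14,Y), (15,X), (16,Y), (18,X), (18,Y), (20,Y), (21,X), (21,Y), (24,Y), (25,X), (25,Y), (32,Y)
ranks: 5->1, 7->2, 12->3, 14->4.5, 14->4.5, 15->6, 16->7, 18->8.5, 18->8.5, 20->10, 21->11.5, 21->11.5, 24->13, 25->14.5, 25->14.5, 32->16
Step 2: Rank sum for X: R1 = 1 + 2 + 3 + 4.5 + 6 + 8.5 + 11.5 + 14.5 = 51.
Step 3: U_X = R1 - n1(n1+1)/2 = 51 - 8*9/2 = 51 - 36 = 15.
       U_Y = n1*n2 - U_X = 64 - 15 = 49.
Step 4: Ties are present, so use the tie-corrected normal approximation (with continuity correction) for the p-value.
Step 5: p-value = 0.082217; compare to alpha = 0.1. reject H0.

U_X = 15, p = 0.082217, reject H0 at alpha = 0.1.


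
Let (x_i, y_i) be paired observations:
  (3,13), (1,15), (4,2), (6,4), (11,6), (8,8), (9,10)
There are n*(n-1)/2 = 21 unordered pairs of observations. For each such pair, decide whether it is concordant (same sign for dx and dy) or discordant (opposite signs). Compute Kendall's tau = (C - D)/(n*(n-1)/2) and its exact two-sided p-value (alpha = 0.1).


Step 1: Enumerate the 21 unordered pairs (i,j) with i<j and classify each by sign(x_j-x_i) * sign(y_j-y_i).
  (1,2):dx=-2,dy=+2->D; (1,3):dx=+1,dy=-11->D; (1,4):dx=+3,dy=-9->D; (1,5):dx=+8,dy=-7->D
  (1,6):dx=+5,dy=-5->D; (1,7):dx=+6,dy=-3->D; (2,3):dx=+3,dy=-13->D; (2,4):dx=+5,dy=-11->D
  (2,5):dx=+10,dy=-9->D; (2,6):dx=+7,dy=-7->D; (2,7):dx=+8,dy=-5->D; (3,4):dx=+2,dy=+2->C
  (3,5):dx=+7,dy=+4->C; (3,6):dx=+4,dy=+6->C; (3,7):dx=+5,dy=+8->C; (4,5):dx=+5,dy=+2->C
  (4,6):dx=+2,dy=+4->C; (4,7):dx=+3,dy=+6->C; (5,6):dx=-3,dy=+2->D; (5,7):dx=-2,dy=+4->D
  (6,7):dx=+1,dy=+2->C
Step 2: C = 8, D = 13, total pairs = 21.
Step 3: tau = (C - D)/(n(n-1)/2) = (8 - 13)/21 = -0.238095.
Step 4: Exact two-sided p-value (enumerate n! = 5040 permutations of y under H0): p = 0.561905.
Step 5: alpha = 0.1. fail to reject H0.

tau_b = -0.2381 (C=8, D=13), p = 0.561905, fail to reject H0.


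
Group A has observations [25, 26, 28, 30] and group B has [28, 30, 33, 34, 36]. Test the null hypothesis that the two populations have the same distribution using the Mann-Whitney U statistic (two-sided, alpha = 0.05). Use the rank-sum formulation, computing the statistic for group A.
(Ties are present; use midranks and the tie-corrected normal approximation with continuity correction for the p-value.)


Step 1: Combine and sort all 9 observations; assign midranks.
sorted (value, group): (25,X), (26,X), (28,X), (28,Y), (30,X), (30,Y), (33,Y), (34,Y), (36,Y)
ranks: 25->1, 26->2, 28->3.5, 28->3.5, 30->5.5, 30->5.5, 33->7, 34->8, 36->9
Step 2: Rank sum for X: R1 = 1 + 2 + 3.5 + 5.5 = 12.
Step 3: U_X = R1 - n1(n1+1)/2 = 12 - 4*5/2 = 12 - 10 = 2.
       U_Y = n1*n2 - U_X = 20 - 2 = 18.
Step 4: Ties are present, so use the tie-corrected normal approximation (with continuity correction) for the p-value.
Step 5: p-value = 0.063937; compare to alpha = 0.05. fail to reject H0.

U_X = 2, p = 0.063937, fail to reject H0 at alpha = 0.05.


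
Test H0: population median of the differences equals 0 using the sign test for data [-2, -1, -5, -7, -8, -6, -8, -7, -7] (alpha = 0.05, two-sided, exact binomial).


Step 1: Discard zero differences. Original n = 9; n_eff = number of nonzero differences = 9.
Nonzero differences (with sign): -2, -1, -5, -7, -8, -6, -8, -7, -7
Step 2: Count signs: positive = 0, negative = 9.
Step 3: Under H0: P(positive) = 0.5, so the number of positives S ~ Bin(9, 0.5).
Step 4: Two-sided exact p-value = sum of Bin(9,0.5) probabilities at or below the observed probability = 0.003906.
Step 5: alpha = 0.05. reject H0.

n_eff = 9, pos = 0, neg = 9, p = 0.003906, reject H0.


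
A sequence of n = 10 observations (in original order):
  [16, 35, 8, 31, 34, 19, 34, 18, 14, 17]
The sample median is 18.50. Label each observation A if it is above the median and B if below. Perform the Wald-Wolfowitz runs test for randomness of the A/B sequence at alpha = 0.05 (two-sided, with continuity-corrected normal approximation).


Step 1: Compute median = 18.50; label A = above, B = below.
Labels in order: BABAAAABBB  (n_A = 5, n_B = 5)
Step 2: Count runs R = 5.
Step 3: Under H0 (random ordering), E[R] = 2*n_A*n_B/(n_A+n_B) + 1 = 2*5*5/10 + 1 = 6.0000.
        Var[R] = 2*n_A*n_B*(2*n_A*n_B - n_A - n_B) / ((n_A+n_B)^2 * (n_A+n_B-1)) = 2000/900 = 2.2222.
        SD[R] = 1.4907.
Step 4: Continuity-corrected z = (R + 0.5 - E[R]) / SD[R] = (5 + 0.5 - 6.0000) / 1.4907 = -0.3354.
Step 5: Two-sided p-value via normal approximation = 2*(1 - Phi(|z|)) = 0.737316.
Step 6: alpha = 0.05. fail to reject H0.

R = 5, z = -0.3354, p = 0.737316, fail to reject H0.


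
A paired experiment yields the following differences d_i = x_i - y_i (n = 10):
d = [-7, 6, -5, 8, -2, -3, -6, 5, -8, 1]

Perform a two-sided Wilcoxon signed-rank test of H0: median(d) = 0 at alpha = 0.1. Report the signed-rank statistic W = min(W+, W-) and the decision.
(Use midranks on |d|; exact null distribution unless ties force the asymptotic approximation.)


Step 1: Drop any zero differences (none here) and take |d_i|.
|d| = [7, 6, 5, 8, 2, 3, 6, 5, 8, 1]
Step 2: Midrank |d_i| (ties get averaged ranks).
ranks: |7|->8, |6|->6.5, |5|->4.5, |8|->9.5, |2|->2, |3|->3, |6|->6.5, |5|->4.5, |8|->9.5, |1|->1
Step 3: Attach original signs; sum ranks with positive sign and with negative sign.
W+ = 6.5 + 9.5 + 4.5 + 1 = 21.5
W- = 8 + 4.5 + 2 + 3 + 6.5 + 9.5 = 33.5
(Check: W+ + W- = 55 should equal n(n+1)/2 = 55.)
Step 4: Test statistic W = min(W+, W-) = 21.5.
Step 5: Ties in |d|, so use the tie-corrected normal approximation.
        E[W] = n(n+1)/4 = 10*11/4 = 27.5.
        Tie groups: |d|=5 (t=2), |d|=6 (t=2), |d|=8 (t=2); sum(t^3 - t) = 18.
        Var[W] = n(n+1)(2n+1)/24 - sum(t^3-t)/48 = 2310/24 - 18/48 = 95.875.
        z = (W - E[W]) / sqrt(Var[W]) = (21.5 - 27.5) / 9.7916 = -0.6128.
        Two-sided p = 2*Phi(z) = 0.540027.
Step 6: alpha = 0.1. fail to reject H0.

W+ = 21.5, W- = 33.5, W = min = 21.5, p = 0.540027, fail to reject H0.


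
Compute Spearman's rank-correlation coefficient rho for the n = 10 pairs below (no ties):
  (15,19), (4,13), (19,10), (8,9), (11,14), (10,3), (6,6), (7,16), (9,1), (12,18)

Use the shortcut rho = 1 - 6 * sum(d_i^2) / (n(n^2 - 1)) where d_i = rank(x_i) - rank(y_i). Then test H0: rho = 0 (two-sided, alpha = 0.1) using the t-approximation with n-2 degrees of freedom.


Step 1: Rank x and y separately (midranks; no ties here).
rank(x): 15->9, 4->1, 19->10, 8->4, 11->7, 10->6, 6->2, 7->3, 9->5, 12->8
rank(y): 19->10, 13->6, 10->5, 9->4, 14->7, 3->2, 6->3, 16->8, 1->1, 18->9
Step 2: d_i = R_x(i) - R_y(i); compute d_i^2.
  (9-10)^2=1, (1-6)^2=25, (10-5)^2=25, (4-4)^2=0, (7-7)^2=0, (6-2)^2=16, (2-3)^2=1, (3-8)^2=25, (5-1)^2=16, (8-9)^2=1
sum(d^2) = 110.
Step 3: rho = 1 - 6*110 / (10*(10^2 - 1)) = 1 - 660/990 = 0.333333.
Step 4: Under H0, t = rho * sqrt((n-2)/(1-rho^2)) = 1.0000 ~ t(8).
Step 5: Two-sided p-value from the t-distribution with 8 df = 0.346594.
Step 6: alpha = 0.1. fail to reject H0.

rho = 0.3333, p = 0.346594, fail to reject H0 at alpha = 0.1.


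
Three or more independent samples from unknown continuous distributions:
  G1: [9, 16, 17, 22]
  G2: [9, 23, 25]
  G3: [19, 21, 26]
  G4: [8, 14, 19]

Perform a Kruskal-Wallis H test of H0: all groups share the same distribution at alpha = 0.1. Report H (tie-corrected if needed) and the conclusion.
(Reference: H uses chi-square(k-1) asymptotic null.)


Step 1: Combine all N = 13 observations and assign midranks.
sorted (value, group, rank): (8,G4,1), (9,G1,2.5), (9,G2,2.5), (14,G4,4), (16,G1,5), (17,G1,6), (19,G3,7.5), (19,G4,7.5), (21,G3,9), (22,G1,10), (23,G2,11), (25,G2,12), (26,G3,13)
Step 2: Sum ranks within each group.
R_1 = 23.5 (n_1 = 4)
R_2 = 25.5 (n_2 = 3)
R_3 = 29.5 (n_3 = 3)
R_4 = 12.5 (n_4 = 3)
Step 3: H = 12/(N(N+1)) * sum(R_i^2/n_i) - 3(N+1)
     = 12/(13*14) * (23.5^2/4 + 25.5^2/3 + 29.5^2/3 + 12.5^2/3) - 3*14
     = 0.065934 * 696.979 - 42
     = 3.954670.
Step 4: Ties present; correction factor C = 1 - 12/(13^3 - 13) = 0.994505. Corrected H = 3.954670 / 0.994505 = 3.976519.
Step 5: Under H0, H ~ chi^2(3); p-value = 0.264011.
Step 6: alpha = 0.1. fail to reject H0.

H = 3.9765, df = 3, p = 0.264011, fail to reject H0.


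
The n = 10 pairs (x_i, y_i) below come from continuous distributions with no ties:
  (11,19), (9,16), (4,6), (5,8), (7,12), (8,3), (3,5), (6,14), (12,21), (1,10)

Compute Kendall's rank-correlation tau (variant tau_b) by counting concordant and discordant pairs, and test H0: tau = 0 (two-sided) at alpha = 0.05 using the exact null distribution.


Step 1: Enumerate the 45 unordered pairs (i,j) with i<j and classify each by sign(x_j-x_i) * sign(y_j-y_i).
  (1,2):dx=-2,dy=-3->C; (1,3):dx=-7,dy=-13->C; (1,4):dx=-6,dy=-11->C; (1,5):dx=-4,dy=-7->C
  (1,6):dx=-3,dy=-16->C; (1,7):dx=-8,dy=-14->C; (1,8):dx=-5,dy=-5->C; (1,9):dx=+1,dy=+2->C
  (1,10):dx=-10,dy=-9->C; (2,3):dx=-5,dy=-10->C; (2,4):dx=-4,dy=-8->C; (2,5):dx=-2,dy=-4->C
  (2,6):dx=-1,dy=-13->C; (2,7):dx=-6,dy=-11->C; (2,8):dx=-3,dy=-2->C; (2,9):dx=+3,dy=+5->C
  (2,10):dx=-8,dy=-6->C; (3,4):dx=+1,dy=+2->C; (3,5):dx=+3,dy=+6->C; (3,6):dx=+4,dy=-3->D
  (3,7):dx=-1,dy=-1->C; (3,8):dx=+2,dy=+8->C; (3,9):dx=+8,dy=+15->C; (3,10):dx=-3,dy=+4->D
  (4,5):dx=+2,dy=+4->C; (4,6):dx=+3,dy=-5->D; (4,7):dx=-2,dy=-3->C; (4,8):dx=+1,dy=+6->C
  (4,9):dx=+7,dy=+13->C; (4,10):dx=-4,dy=+2->D; (5,6):dx=+1,dy=-9->D; (5,7):dx=-4,dy=-7->C
  (5,8):dx=-1,dy=+2->D; (5,9):dx=+5,dy=+9->C; (5,10):dx=-6,dy=-2->C; (6,7):dx=-5,dy=+2->D
  (6,8):dx=-2,dy=+11->D; (6,9):dx=+4,dy=+18->C; (6,10):dx=-7,dy=+7->D; (7,8):dx=+3,dy=+9->C
  (7,9):dx=+9,dy=+16->C; (7,10):dx=-2,dy=+5->D; (8,9):dx=+6,dy=+7->C; (8,10):dx=-5,dy=-4->C
  (9,10):dx=-11,dy=-11->C
Step 2: C = 35, D = 10, total pairs = 45.
Step 3: tau = (C - D)/(n(n-1)/2) = (35 - 10)/45 = 0.555556.
Step 4: Exact two-sided p-value (enumerate n! = 3628800 permutations of y under H0): p = 0.028609.
Step 5: alpha = 0.05. reject H0.

tau_b = 0.5556 (C=35, D=10), p = 0.028609, reject H0.


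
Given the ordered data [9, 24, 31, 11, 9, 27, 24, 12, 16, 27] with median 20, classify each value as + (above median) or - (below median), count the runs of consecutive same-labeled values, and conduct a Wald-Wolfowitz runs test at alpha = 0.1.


Step 1: Compute median = 20; label A = above, B = below.
Labels in order: BAABBAABBA  (n_A = 5, n_B = 5)
Step 2: Count runs R = 6.
Step 3: Under H0 (random ordering), E[R] = 2*n_A*n_B/(n_A+n_B) + 1 = 2*5*5/10 + 1 = 6.0000.
        Var[R] = 2*n_A*n_B*(2*n_A*n_B - n_A - n_B) / ((n_A+n_B)^2 * (n_A+n_B-1)) = 2000/900 = 2.2222.
        SD[R] = 1.4907.
Step 4: R = E[R], so z = 0 with no continuity correction.
Step 5: Two-sided p-value via normal approximation = 2*(1 - Phi(|z|)) = 1.000000.
Step 6: alpha = 0.1. fail to reject H0.

R = 6, z = 0.0000, p = 1.000000, fail to reject H0.


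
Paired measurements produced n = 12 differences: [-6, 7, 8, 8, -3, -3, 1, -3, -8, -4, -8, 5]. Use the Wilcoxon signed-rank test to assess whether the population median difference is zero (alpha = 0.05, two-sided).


Step 1: Drop any zero differences (none here) and take |d_i|.
|d| = [6, 7, 8, 8, 3, 3, 1, 3, 8, 4, 8, 5]
Step 2: Midrank |d_i| (ties get averaged ranks).
ranks: |6|->7, |7|->8, |8|->10.5, |8|->10.5, |3|->3, |3|->3, |1|->1, |3|->3, |8|->10.5, |4|->5, |8|->10.5, |5|->6
Step 3: Attach original signs; sum ranks with positive sign and with negative sign.
W+ = 8 + 10.5 + 10.5 + 1 + 6 = 36
W- = 7 + 3 + 3 + 3 + 10.5 + 5 + 10.5 = 42
(Check: W+ + W- = 78 should equal n(n+1)/2 = 78.)
Step 4: Test statistic W = min(W+, W-) = 36.
Step 5: Ties in |d|, so use the tie-corrected normal approximation.
        E[W] = n(n+1)/4 = 12*13/4 = 39.
        Tie groups: |d|=3 (t=3), |d|=8 (t=4); sum(t^3 - t) = 84.
        Var[W] = n(n+1)(2n+1)/24 - sum(t^3-t)/48 = 3900/24 - 84/48 = 160.75.
        z = (W - E[W]) / sqrt(Var[W]) = (36 - 39) / 12.6787 = -0.2366.
        Two-sided p = 2*Phi(z) = 0.812954.
Step 6: alpha = 0.05. fail to reject H0.

W+ = 36, W- = 42, W = min = 36, p = 0.812954, fail to reject H0.


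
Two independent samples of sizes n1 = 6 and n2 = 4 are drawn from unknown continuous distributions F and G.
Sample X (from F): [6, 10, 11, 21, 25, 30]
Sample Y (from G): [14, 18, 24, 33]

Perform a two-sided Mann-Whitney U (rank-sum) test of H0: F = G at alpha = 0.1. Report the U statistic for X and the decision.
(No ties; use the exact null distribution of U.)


Step 1: Combine and sort all 10 observations; assign midranks.
sorted (value, group): (6,X), (10,X), (11,X), (14,Y), (18,Y), (21,X), (24,Y), (25,X), (30,X), (33,Y)
ranks: 6->1, 10->2, 11->3, 14->4, 18->5, 21->6, 24->7, 25->8, 30->9, 33->10
Step 2: Rank sum for X: R1 = 1 + 2 + 3 + 6 + 8 + 9 = 29.
Step 3: U_X = R1 - n1(n1+1)/2 = 29 - 6*7/2 = 29 - 21 = 8.
       U_Y = n1*n2 - U_X = 24 - 8 = 16.
Step 4: No ties, so the exact null distribution of U (based on enumerating the C(10,6) = 210 equally likely rank assignments) gives the two-sided p-value.
Step 5: p-value = 0.476190; compare to alpha = 0.1. fail to reject H0.

U_X = 8, p = 0.476190, fail to reject H0 at alpha = 0.1.


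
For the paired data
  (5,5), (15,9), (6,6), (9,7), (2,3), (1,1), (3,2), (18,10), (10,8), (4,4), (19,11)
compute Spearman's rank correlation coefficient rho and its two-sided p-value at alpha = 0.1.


Step 1: Rank x and y separately (midranks; no ties here).
rank(x): 5->5, 15->9, 6->6, 9->7, 2->2, 1->1, 3->3, 18->10, 10->8, 4->4, 19->11
rank(y): 5->5, 9->9, 6->6, 7->7, 3->3, 1->1, 2->2, 10->10, 8->8, 4->4, 11->11
Step 2: d_i = R_x(i) - R_y(i); compute d_i^2.
  (5-5)^2=0, (9-9)^2=0, (6-6)^2=0, (7-7)^2=0, (2-3)^2=1, (1-1)^2=0, (3-2)^2=1, (10-10)^2=0, (8-8)^2=0, (4-4)^2=0, (11-11)^2=0
sum(d^2) = 2.
Step 3: rho = 1 - 6*2 / (11*(11^2 - 1)) = 1 - 12/1320 = 0.990909.
Step 4: Under H0, t = rho * sqrt((n-2)/(1-rho^2)) = 22.0966 ~ t(9).
Step 5: Two-sided p-value from the t-distribution with 9 df = 0.000000.
Step 6: alpha = 0.1. reject H0.

rho = 0.9909, p = 0.000000, reject H0 at alpha = 0.1.


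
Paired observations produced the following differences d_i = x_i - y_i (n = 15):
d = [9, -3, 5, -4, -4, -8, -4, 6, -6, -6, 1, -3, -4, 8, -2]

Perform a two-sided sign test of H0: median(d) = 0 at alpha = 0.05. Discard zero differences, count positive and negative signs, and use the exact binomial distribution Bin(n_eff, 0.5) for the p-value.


Step 1: Discard zero differences. Original n = 15; n_eff = number of nonzero differences = 15.
Nonzero differences (with sign): +9, -3, +5, -4, -4, -8, -4, +6, -6, -6, +1, -3, -4, +8, -2
Step 2: Count signs: positive = 5, negative = 10.
Step 3: Under H0: P(positive) = 0.5, so the number of positives S ~ Bin(15, 0.5).
Step 4: Two-sided exact p-value = sum of Bin(15,0.5) probabilities at or below the observed probability = 0.301758.
Step 5: alpha = 0.05. fail to reject H0.

n_eff = 15, pos = 5, neg = 10, p = 0.301758, fail to reject H0.


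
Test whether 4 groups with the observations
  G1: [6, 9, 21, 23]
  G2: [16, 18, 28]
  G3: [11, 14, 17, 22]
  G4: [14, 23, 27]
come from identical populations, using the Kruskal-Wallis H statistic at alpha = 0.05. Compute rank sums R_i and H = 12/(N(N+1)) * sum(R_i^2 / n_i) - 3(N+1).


Step 1: Combine all N = 14 observations and assign midranks.
sorted (value, group, rank): (6,G1,1), (9,G1,2), (11,G3,3), (14,G3,4.5), (14,G4,4.5), (16,G2,6), (17,G3,7), (18,G2,8), (21,G1,9), (22,G3,10), (23,G1,11.5), (23,G4,11.5), (27,G4,13), (28,G2,14)
Step 2: Sum ranks within each group.
R_1 = 23.5 (n_1 = 4)
R_2 = 28 (n_2 = 3)
R_3 = 24.5 (n_3 = 4)
R_4 = 29 (n_4 = 3)
Step 3: H = 12/(N(N+1)) * sum(R_i^2/n_i) - 3(N+1)
     = 12/(14*15) * (23.5^2/4 + 28^2/3 + 24.5^2/4 + 29^2/3) - 3*15
     = 0.057143 * 829.792 - 45
     = 2.416667.
Step 4: Ties present; correction factor C = 1 - 12/(14^3 - 14) = 0.995604. Corrected H = 2.416667 / 0.995604 = 2.427336.
Step 5: Under H0, H ~ chi^2(3); p-value = 0.488566.
Step 6: alpha = 0.05. fail to reject H0.

H = 2.4273, df = 3, p = 0.488566, fail to reject H0.


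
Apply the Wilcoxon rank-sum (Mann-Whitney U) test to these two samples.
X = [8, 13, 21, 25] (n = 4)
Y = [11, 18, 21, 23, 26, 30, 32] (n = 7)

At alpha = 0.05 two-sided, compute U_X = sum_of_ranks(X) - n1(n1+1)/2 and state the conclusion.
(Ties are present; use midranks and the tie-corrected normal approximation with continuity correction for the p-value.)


Step 1: Combine and sort all 11 observations; assign midranks.
sorted (value, group): (8,X), (11,Y), (13,X), (18,Y), (21,X), (21,Y), (23,Y), (25,X), (26,Y), (30,Y), (32,Y)
ranks: 8->1, 11->2, 13->3, 18->4, 21->5.5, 21->5.5, 23->7, 25->8, 26->9, 30->10, 32->11
Step 2: Rank sum for X: R1 = 1 + 3 + 5.5 + 8 = 17.5.
Step 3: U_X = R1 - n1(n1+1)/2 = 17.5 - 4*5/2 = 17.5 - 10 = 7.5.
       U_Y = n1*n2 - U_X = 28 - 7.5 = 20.5.
Step 4: Ties are present, so use the tie-corrected normal approximation (with continuity correction) for the p-value.
Step 5: p-value = 0.255756; compare to alpha = 0.05. fail to reject H0.

U_X = 7.5, p = 0.255756, fail to reject H0 at alpha = 0.05.


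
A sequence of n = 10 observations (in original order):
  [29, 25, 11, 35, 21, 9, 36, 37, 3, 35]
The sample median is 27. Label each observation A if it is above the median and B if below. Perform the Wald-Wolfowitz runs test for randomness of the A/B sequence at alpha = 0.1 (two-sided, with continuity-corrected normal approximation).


Step 1: Compute median = 27; label A = above, B = below.
Labels in order: ABBABBAABA  (n_A = 5, n_B = 5)
Step 2: Count runs R = 7.
Step 3: Under H0 (random ordering), E[R] = 2*n_A*n_B/(n_A+n_B) + 1 = 2*5*5/10 + 1 = 6.0000.
        Var[R] = 2*n_A*n_B*(2*n_A*n_B - n_A - n_B) / ((n_A+n_B)^2 * (n_A+n_B-1)) = 2000/900 = 2.2222.
        SD[R] = 1.4907.
Step 4: Continuity-corrected z = (R - 0.5 - E[R]) / SD[R] = (7 - 0.5 - 6.0000) / 1.4907 = 0.3354.
Step 5: Two-sided p-value via normal approximation = 2*(1 - Phi(|z|)) = 0.737316.
Step 6: alpha = 0.1. fail to reject H0.

R = 7, z = 0.3354, p = 0.737316, fail to reject H0.


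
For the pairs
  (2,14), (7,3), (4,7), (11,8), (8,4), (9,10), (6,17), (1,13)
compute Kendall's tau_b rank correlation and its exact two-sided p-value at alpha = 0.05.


Step 1: Enumerate the 28 unordered pairs (i,j) with i<j and classify each by sign(x_j-x_i) * sign(y_j-y_i).
  (1,2):dx=+5,dy=-11->D; (1,3):dx=+2,dy=-7->D; (1,4):dx=+9,dy=-6->D; (1,5):dx=+6,dy=-10->D
  (1,6):dx=+7,dy=-4->D; (1,7):dx=+4,dy=+3->C; (1,8):dx=-1,dy=-1->C; (2,3):dx=-3,dy=+4->D
  (2,4):dx=+4,dy=+5->C; (2,5):dx=+1,dy=+1->C; (2,6):dx=+2,dy=+7->C; (2,7):dx=-1,dy=+14->D
  (2,8):dx=-6,dy=+10->D; (3,4):dx=+7,dy=+1->C; (3,5):dx=+4,dy=-3->D; (3,6):dx=+5,dy=+3->C
  (3,7):dx=+2,dy=+10->C; (3,8):dx=-3,dy=+6->D; (4,5):dx=-3,dy=-4->C; (4,6):dx=-2,dy=+2->D
  (4,7):dx=-5,dy=+9->D; (4,8):dx=-10,dy=+5->D; (5,6):dx=+1,dy=+6->C; (5,7):dx=-2,dy=+13->D
  (5,8):dx=-7,dy=+9->D; (6,7):dx=-3,dy=+7->D; (6,8):dx=-8,dy=+3->D; (7,8):dx=-5,dy=-4->C
Step 2: C = 11, D = 17, total pairs = 28.
Step 3: tau = (C - D)/(n(n-1)/2) = (11 - 17)/28 = -0.214286.
Step 4: Exact two-sided p-value (enumerate n! = 40320 permutations of y under H0): p = 0.548413.
Step 5: alpha = 0.05. fail to reject H0.

tau_b = -0.2143 (C=11, D=17), p = 0.548413, fail to reject H0.


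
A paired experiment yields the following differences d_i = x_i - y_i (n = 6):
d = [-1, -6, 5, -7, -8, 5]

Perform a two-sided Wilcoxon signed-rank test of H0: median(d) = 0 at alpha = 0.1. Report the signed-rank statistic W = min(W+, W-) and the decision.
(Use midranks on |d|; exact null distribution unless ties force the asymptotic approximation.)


Step 1: Drop any zero differences (none here) and take |d_i|.
|d| = [1, 6, 5, 7, 8, 5]
Step 2: Midrank |d_i| (ties get averaged ranks).
ranks: |1|->1, |6|->4, |5|->2.5, |7|->5, |8|->6, |5|->2.5
Step 3: Attach original signs; sum ranks with positive sign and with negative sign.
W+ = 2.5 + 2.5 = 5
W- = 1 + 4 + 5 + 6 = 16
(Check: W+ + W- = 21 should equal n(n+1)/2 = 21.)
Step 4: Test statistic W = min(W+, W-) = 5.
Step 5: Ties in |d|, so use the tie-corrected normal approximation.
        E[W] = n(n+1)/4 = 6*7/4 = 10.5.
        Tie groups: |d|=5 (t=2); sum(t^3 - t) = 6.
        Var[W] = n(n+1)(2n+1)/24 - sum(t^3-t)/48 = 546/24 - 6/48 = 22.625.
        z = (W - E[W]) / sqrt(Var[W]) = (5 - 10.5) / 4.7566 = -1.1563.
        Two-sided p = 2*Phi(z) = 0.247561.
Step 6: alpha = 0.1. fail to reject H0.

W+ = 5, W- = 16, W = min = 5, p = 0.247561, fail to reject H0.


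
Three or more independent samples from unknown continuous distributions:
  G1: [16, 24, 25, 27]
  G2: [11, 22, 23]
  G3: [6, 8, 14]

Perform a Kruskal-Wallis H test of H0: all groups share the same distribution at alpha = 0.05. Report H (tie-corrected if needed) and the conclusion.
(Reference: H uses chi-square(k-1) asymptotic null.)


Step 1: Combine all N = 10 observations and assign midranks.
sorted (value, group, rank): (6,G3,1), (8,G3,2), (11,G2,3), (14,G3,4), (16,G1,5), (22,G2,6), (23,G2,7), (24,G1,8), (25,G1,9), (27,G1,10)
Step 2: Sum ranks within each group.
R_1 = 32 (n_1 = 4)
R_2 = 16 (n_2 = 3)
R_3 = 7 (n_3 = 3)
Step 3: H = 12/(N(N+1)) * sum(R_i^2/n_i) - 3(N+1)
     = 12/(10*11) * (32^2/4 + 16^2/3 + 7^2/3) - 3*11
     = 0.109091 * 357.667 - 33
     = 6.018182.
Step 4: No ties, so H is used without correction.
Step 5: Under H0, H ~ chi^2(2); p-value = 0.049337.
Step 6: alpha = 0.05. reject H0.

H = 6.0182, df = 2, p = 0.049337, reject H0.


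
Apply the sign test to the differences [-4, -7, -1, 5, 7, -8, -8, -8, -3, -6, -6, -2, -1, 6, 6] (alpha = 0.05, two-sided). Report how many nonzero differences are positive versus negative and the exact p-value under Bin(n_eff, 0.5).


Step 1: Discard zero differences. Original n = 15; n_eff = number of nonzero differences = 15.
Nonzero differences (with sign): -4, -7, -1, +5, +7, -8, -8, -8, -3, -6, -6, -2, -1, +6, +6
Step 2: Count signs: positive = 4, negative = 11.
Step 3: Under H0: P(positive) = 0.5, so the number of positives S ~ Bin(15, 0.5).
Step 4: Two-sided exact p-value = sum of Bin(15,0.5) probabilities at or below the observed probability = 0.118469.
Step 5: alpha = 0.05. fail to reject H0.

n_eff = 15, pos = 4, neg = 11, p = 0.118469, fail to reject H0.


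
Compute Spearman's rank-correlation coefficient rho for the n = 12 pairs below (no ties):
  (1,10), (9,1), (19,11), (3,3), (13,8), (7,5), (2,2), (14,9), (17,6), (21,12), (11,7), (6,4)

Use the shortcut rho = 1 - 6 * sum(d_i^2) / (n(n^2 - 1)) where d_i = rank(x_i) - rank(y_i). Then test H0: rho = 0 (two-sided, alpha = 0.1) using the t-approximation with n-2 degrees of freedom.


Step 1: Rank x and y separately (midranks; no ties here).
rank(x): 1->1, 9->6, 19->11, 3->3, 13->8, 7->5, 2->2, 14->9, 17->10, 21->12, 11->7, 6->4
rank(y): 10->10, 1->1, 11->11, 3->3, 8->8, 5->5, 2->2, 9->9, 6->6, 12->12, 7->7, 4->4
Step 2: d_i = R_x(i) - R_y(i); compute d_i^2.
  (1-10)^2=81, (6-1)^2=25, (11-11)^2=0, (3-3)^2=0, (8-8)^2=0, (5-5)^2=0, (2-2)^2=0, (9-9)^2=0, (10-6)^2=16, (12-12)^2=0, (7-7)^2=0, (4-4)^2=0
sum(d^2) = 122.
Step 3: rho = 1 - 6*122 / (12*(12^2 - 1)) = 1 - 732/1716 = 0.573427.
Step 4: Under H0, t = rho * sqrt((n-2)/(1-rho^2)) = 2.2134 ~ t(10).
Step 5: Two-sided p-value from the t-distribution with 10 df = 0.051266.
Step 6: alpha = 0.1. reject H0.

rho = 0.5734, p = 0.051266, reject H0 at alpha = 0.1.


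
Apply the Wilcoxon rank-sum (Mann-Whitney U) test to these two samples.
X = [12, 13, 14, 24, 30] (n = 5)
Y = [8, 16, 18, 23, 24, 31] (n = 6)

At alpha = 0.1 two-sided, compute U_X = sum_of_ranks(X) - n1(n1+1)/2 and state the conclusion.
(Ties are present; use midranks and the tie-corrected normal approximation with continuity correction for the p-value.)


Step 1: Combine and sort all 11 observations; assign midranks.
sorted (value, group): (8,Y), (12,X), (13,X), (14,X), (16,Y), (18,Y), (23,Y), (24,X), (24,Y), (30,X), (31,Y)
ranks: 8->1, 12->2, 13->3, 14->4, 16->5, 18->6, 23->7, 24->8.5, 24->8.5, 30->10, 31->11
Step 2: Rank sum for X: R1 = 2 + 3 + 4 + 8.5 + 10 = 27.5.
Step 3: U_X = R1 - n1(n1+1)/2 = 27.5 - 5*6/2 = 27.5 - 15 = 12.5.
       U_Y = n1*n2 - U_X = 30 - 12.5 = 17.5.
Step 4: Ties are present, so use the tie-corrected normal approximation (with continuity correction) for the p-value.
Step 5: p-value = 0.714379; compare to alpha = 0.1. fail to reject H0.

U_X = 12.5, p = 0.714379, fail to reject H0 at alpha = 0.1.


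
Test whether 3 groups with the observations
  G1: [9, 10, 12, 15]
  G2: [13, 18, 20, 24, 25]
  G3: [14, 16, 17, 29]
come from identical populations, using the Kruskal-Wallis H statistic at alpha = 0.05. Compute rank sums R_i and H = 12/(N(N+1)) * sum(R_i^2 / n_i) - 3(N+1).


Step 1: Combine all N = 13 observations and assign midranks.
sorted (value, group, rank): (9,G1,1), (10,G1,2), (12,G1,3), (13,G2,4), (14,G3,5), (15,G1,6), (16,G3,7), (17,G3,8), (18,G2,9), (20,G2,10), (24,G2,11), (25,G2,12), (29,G3,13)
Step 2: Sum ranks within each group.
R_1 = 12 (n_1 = 4)
R_2 = 46 (n_2 = 5)
R_3 = 33 (n_3 = 4)
Step 3: H = 12/(N(N+1)) * sum(R_i^2/n_i) - 3(N+1)
     = 12/(13*14) * (12^2/4 + 46^2/5 + 33^2/4) - 3*14
     = 0.065934 * 731.45 - 42
     = 6.227473.
Step 4: No ties, so H is used without correction.
Step 5: Under H0, H ~ chi^2(2); p-value = 0.044435.
Step 6: alpha = 0.05. reject H0.

H = 6.2275, df = 2, p = 0.044435, reject H0.


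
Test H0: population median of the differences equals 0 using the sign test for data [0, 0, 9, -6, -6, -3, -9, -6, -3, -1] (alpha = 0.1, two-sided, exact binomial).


Step 1: Discard zero differences. Original n = 10; n_eff = number of nonzero differences = 8.
Nonzero differences (with sign): +9, -6, -6, -3, -9, -6, -3, -1
Step 2: Count signs: positive = 1, negative = 7.
Step 3: Under H0: P(positive) = 0.5, so the number of positives S ~ Bin(8, 0.5).
Step 4: Two-sided exact p-value = sum of Bin(8,0.5) probabilities at or below the observed probability = 0.070312.
Step 5: alpha = 0.1. reject H0.

n_eff = 8, pos = 1, neg = 7, p = 0.070312, reject H0.


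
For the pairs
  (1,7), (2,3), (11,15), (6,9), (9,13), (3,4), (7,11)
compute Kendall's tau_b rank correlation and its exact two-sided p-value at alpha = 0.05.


Step 1: Enumerate the 21 unordered pairs (i,j) with i<j and classify each by sign(x_j-x_i) * sign(y_j-y_i).
  (1,2):dx=+1,dy=-4->D; (1,3):dx=+10,dy=+8->C; (1,4):dx=+5,dy=+2->C; (1,5):dx=+8,dy=+6->C
  (1,6):dx=+2,dy=-3->D; (1,7):dx=+6,dy=+4->C; (2,3):dx=+9,dy=+12->C; (2,4):dx=+4,dy=+6->C
  (2,5):dx=+7,dy=+10->C; (2,6):dx=+1,dy=+1->C; (2,7):dx=+5,dy=+8->C; (3,4):dx=-5,dy=-6->C
  (3,5):dx=-2,dy=-2->C; (3,6):dx=-8,dy=-11->C; (3,7):dx=-4,dy=-4->C; (4,5):dx=+3,dy=+4->C
  (4,6):dx=-3,dy=-5->C; (4,7):dx=+1,dy=+2->C; (5,6):dx=-6,dy=-9->C; (5,7):dx=-2,dy=-2->C
  (6,7):dx=+4,dy=+7->C
Step 2: C = 19, D = 2, total pairs = 21.
Step 3: tau = (C - D)/(n(n-1)/2) = (19 - 2)/21 = 0.809524.
Step 4: Exact two-sided p-value (enumerate n! = 5040 permutations of y under H0): p = 0.010714.
Step 5: alpha = 0.05. reject H0.

tau_b = 0.8095 (C=19, D=2), p = 0.010714, reject H0.


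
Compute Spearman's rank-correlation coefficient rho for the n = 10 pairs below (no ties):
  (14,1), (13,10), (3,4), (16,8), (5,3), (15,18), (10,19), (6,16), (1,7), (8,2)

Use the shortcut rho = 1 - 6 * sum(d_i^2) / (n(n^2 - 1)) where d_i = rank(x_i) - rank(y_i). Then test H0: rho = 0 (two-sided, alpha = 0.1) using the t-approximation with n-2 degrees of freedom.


Step 1: Rank x and y separately (midranks; no ties here).
rank(x): 14->8, 13->7, 3->2, 16->10, 5->3, 15->9, 10->6, 6->4, 1->1, 8->5
rank(y): 1->1, 10->7, 4->4, 8->6, 3->3, 18->9, 19->10, 16->8, 7->5, 2->2
Step 2: d_i = R_x(i) - R_y(i); compute d_i^2.
  (8-1)^2=49, (7-7)^2=0, (2-4)^2=4, (10-6)^2=16, (3-3)^2=0, (9-9)^2=0, (6-10)^2=16, (4-8)^2=16, (1-5)^2=16, (5-2)^2=9
sum(d^2) = 126.
Step 3: rho = 1 - 6*126 / (10*(10^2 - 1)) = 1 - 756/990 = 0.236364.
Step 4: Under H0, t = rho * sqrt((n-2)/(1-rho^2)) = 0.6880 ~ t(8).
Step 5: Two-sided p-value from the t-distribution with 8 df = 0.510885.
Step 6: alpha = 0.1. fail to reject H0.

rho = 0.2364, p = 0.510885, fail to reject H0 at alpha = 0.1.


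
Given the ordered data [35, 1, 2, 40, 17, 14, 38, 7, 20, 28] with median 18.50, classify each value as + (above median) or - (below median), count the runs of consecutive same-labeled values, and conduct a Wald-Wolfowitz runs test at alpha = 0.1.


Step 1: Compute median = 18.50; label A = above, B = below.
Labels in order: ABBABBABAA  (n_A = 5, n_B = 5)
Step 2: Count runs R = 7.
Step 3: Under H0 (random ordering), E[R] = 2*n_A*n_B/(n_A+n_B) + 1 = 2*5*5/10 + 1 = 6.0000.
        Var[R] = 2*n_A*n_B*(2*n_A*n_B - n_A - n_B) / ((n_A+n_B)^2 * (n_A+n_B-1)) = 2000/900 = 2.2222.
        SD[R] = 1.4907.
Step 4: Continuity-corrected z = (R - 0.5 - E[R]) / SD[R] = (7 - 0.5 - 6.0000) / 1.4907 = 0.3354.
Step 5: Two-sided p-value via normal approximation = 2*(1 - Phi(|z|)) = 0.737316.
Step 6: alpha = 0.1. fail to reject H0.

R = 7, z = 0.3354, p = 0.737316, fail to reject H0.


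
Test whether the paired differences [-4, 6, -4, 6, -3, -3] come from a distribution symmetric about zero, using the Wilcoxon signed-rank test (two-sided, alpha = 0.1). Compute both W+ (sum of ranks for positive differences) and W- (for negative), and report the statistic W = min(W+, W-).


Step 1: Drop any zero differences (none here) and take |d_i|.
|d| = [4, 6, 4, 6, 3, 3]
Step 2: Midrank |d_i| (ties get averaged ranks).
ranks: |4|->3.5, |6|->5.5, |4|->3.5, |6|->5.5, |3|->1.5, |3|->1.5
Step 3: Attach original signs; sum ranks with positive sign and with negative sign.
W+ = 5.5 + 5.5 = 11
W- = 3.5 + 3.5 + 1.5 + 1.5 = 10
(Check: W+ + W- = 21 should equal n(n+1)/2 = 21.)
Step 4: Test statistic W = min(W+, W-) = 10.
Step 5: Ties in |d|, so use the tie-corrected normal approximation.
        E[W] = n(n+1)/4 = 6*7/4 = 10.5.
        Tie groups: |d|=3 (t=2), |d|=4 (t=2), |d|=6 (t=2); sum(t^3 - t) = 18.
        Var[W] = n(n+1)(2n+1)/24 - sum(t^3-t)/48 = 546/24 - 18/48 = 22.375.
        z = (W - E[W]) / sqrt(Var[W]) = (10 - 10.5) / 4.7302 = -0.1057.
        Two-sided p = 2*Phi(z) = 0.915818.
Step 6: alpha = 0.1. fail to reject H0.

W+ = 11, W- = 10, W = min = 10, p = 0.915818, fail to reject H0.


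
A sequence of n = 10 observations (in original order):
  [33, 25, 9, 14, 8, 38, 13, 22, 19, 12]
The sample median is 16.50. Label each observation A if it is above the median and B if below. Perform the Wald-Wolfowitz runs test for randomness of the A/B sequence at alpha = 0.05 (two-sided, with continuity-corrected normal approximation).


Step 1: Compute median = 16.50; label A = above, B = below.
Labels in order: AABBBABAAB  (n_A = 5, n_B = 5)
Step 2: Count runs R = 6.
Step 3: Under H0 (random ordering), E[R] = 2*n_A*n_B/(n_A+n_B) + 1 = 2*5*5/10 + 1 = 6.0000.
        Var[R] = 2*n_A*n_B*(2*n_A*n_B - n_A - n_B) / ((n_A+n_B)^2 * (n_A+n_B-1)) = 2000/900 = 2.2222.
        SD[R] = 1.4907.
Step 4: R = E[R], so z = 0 with no continuity correction.
Step 5: Two-sided p-value via normal approximation = 2*(1 - Phi(|z|)) = 1.000000.
Step 6: alpha = 0.05. fail to reject H0.

R = 6, z = 0.0000, p = 1.000000, fail to reject H0.


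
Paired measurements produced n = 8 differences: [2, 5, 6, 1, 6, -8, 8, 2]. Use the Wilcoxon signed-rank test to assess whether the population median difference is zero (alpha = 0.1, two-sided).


Step 1: Drop any zero differences (none here) and take |d_i|.
|d| = [2, 5, 6, 1, 6, 8, 8, 2]
Step 2: Midrank |d_i| (ties get averaged ranks).
ranks: |2|->2.5, |5|->4, |6|->5.5, |1|->1, |6|->5.5, |8|->7.5, |8|->7.5, |2|->2.5
Step 3: Attach original signs; sum ranks with positive sign and with negative sign.
W+ = 2.5 + 4 + 5.5 + 1 + 5.5 + 7.5 + 2.5 = 28.5
W- = 7.5 = 7.5
(Check: W+ + W- = 36 should equal n(n+1)/2 = 36.)
Step 4: Test statistic W = min(W+, W-) = 7.5.
Step 5: Ties in |d|, so use the tie-corrected normal approximation.
        E[W] = n(n+1)/4 = 8*9/4 = 18.
        Tie groups: |d|=2 (t=2), |d|=6 (t=2), |d|=8 (t=2); sum(t^3 - t) = 18.
        Var[W] = n(n+1)(2n+1)/24 - sum(t^3-t)/48 = 1224/24 - 18/48 = 50.625.
        z = (W - E[W]) / sqrt(Var[W]) = (7.5 - 18) / 7.1151 = -1.4757.
        Two-sided p = 2*Phi(z) = 0.140017.
Step 6: alpha = 0.1. fail to reject H0.

W+ = 28.5, W- = 7.5, W = min = 7.5, p = 0.140017, fail to reject H0.


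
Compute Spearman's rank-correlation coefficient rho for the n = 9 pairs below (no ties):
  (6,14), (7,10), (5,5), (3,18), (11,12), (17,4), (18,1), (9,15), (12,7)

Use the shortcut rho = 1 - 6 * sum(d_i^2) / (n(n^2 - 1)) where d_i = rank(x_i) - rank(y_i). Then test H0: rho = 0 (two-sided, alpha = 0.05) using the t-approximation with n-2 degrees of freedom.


Step 1: Rank x and y separately (midranks; no ties here).
rank(x): 6->3, 7->4, 5->2, 3->1, 11->6, 17->8, 18->9, 9->5, 12->7
rank(y): 14->7, 10->5, 5->3, 18->9, 12->6, 4->2, 1->1, 15->8, 7->4
Step 2: d_i = R_x(i) - R_y(i); compute d_i^2.
  (3-7)^2=16, (4-5)^2=1, (2-3)^2=1, (1-9)^2=64, (6-6)^2=0, (8-2)^2=36, (9-1)^2=64, (5-8)^2=9, (7-4)^2=9
sum(d^2) = 200.
Step 3: rho = 1 - 6*200 / (9*(9^2 - 1)) = 1 - 1200/720 = -0.666667.
Step 4: Under H0, t = rho * sqrt((n-2)/(1-rho^2)) = -2.3664 ~ t(7).
Step 5: Two-sided p-value from the t-distribution with 7 df = 0.049867.
Step 6: alpha = 0.05. reject H0.

rho = -0.6667, p = 0.049867, reject H0 at alpha = 0.05.


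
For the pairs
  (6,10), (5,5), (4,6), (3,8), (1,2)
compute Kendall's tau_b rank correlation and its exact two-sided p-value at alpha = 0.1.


Step 1: Enumerate the 10 unordered pairs (i,j) with i<j and classify each by sign(x_j-x_i) * sign(y_j-y_i).
  (1,2):dx=-1,dy=-5->C; (1,3):dx=-2,dy=-4->C; (1,4):dx=-3,dy=-2->C; (1,5):dx=-5,dy=-8->C
  (2,3):dx=-1,dy=+1->D; (2,4):dx=-2,dy=+3->D; (2,5):dx=-4,dy=-3->C; (3,4):dx=-1,dy=+2->D
  (3,5):dx=-3,dy=-4->C; (4,5):dx=-2,dy=-6->C
Step 2: C = 7, D = 3, total pairs = 10.
Step 3: tau = (C - D)/(n(n-1)/2) = (7 - 3)/10 = 0.400000.
Step 4: Exact two-sided p-value (enumerate n! = 120 permutations of y under H0): p = 0.483333.
Step 5: alpha = 0.1. fail to reject H0.

tau_b = 0.4000 (C=7, D=3), p = 0.483333, fail to reject H0.
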